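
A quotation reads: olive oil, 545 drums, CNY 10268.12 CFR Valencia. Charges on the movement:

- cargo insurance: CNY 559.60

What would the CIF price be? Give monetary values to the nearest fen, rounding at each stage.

From CFR to CIF, the seller additionally bears: insurance.
CIF price = 10268.12 + 559.60 = 10827.72

CIF price: CNY 10827.72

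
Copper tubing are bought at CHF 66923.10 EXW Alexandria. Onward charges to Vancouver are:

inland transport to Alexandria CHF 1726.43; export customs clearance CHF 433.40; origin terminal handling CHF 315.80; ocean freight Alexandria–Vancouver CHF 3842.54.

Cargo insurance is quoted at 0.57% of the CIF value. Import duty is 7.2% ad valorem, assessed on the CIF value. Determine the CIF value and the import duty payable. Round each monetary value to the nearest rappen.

CIF value: CHF 73661.14; import duty: CHF 5303.60

Let C be the CIF value. C = EXW price + pre-shipment costs + freight + 0.57% × C
C − 0.57% × C = 66923.10 + 1726.43 + 433.40 + 315.80 + 3842.54
0.9943 × C = 73241.27
C = 73241.27 / 0.9943 = 73661.14
Insurance premium = 0.57% × 73661.14 = 419.87
Import duty = 73661.14 × 7.2% = 5303.60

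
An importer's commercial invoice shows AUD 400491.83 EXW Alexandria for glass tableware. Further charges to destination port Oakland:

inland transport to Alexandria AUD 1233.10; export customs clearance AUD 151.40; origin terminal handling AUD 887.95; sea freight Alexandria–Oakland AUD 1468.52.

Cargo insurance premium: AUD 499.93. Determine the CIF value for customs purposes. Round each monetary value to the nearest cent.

CIF = EXW price + pre-shipment costs + freight + insurance
CIF = 400491.83 + 1233.10 + 151.40 + 887.95 + 1468.52 + 499.93 = 404732.73

CIF value: AUD 404732.73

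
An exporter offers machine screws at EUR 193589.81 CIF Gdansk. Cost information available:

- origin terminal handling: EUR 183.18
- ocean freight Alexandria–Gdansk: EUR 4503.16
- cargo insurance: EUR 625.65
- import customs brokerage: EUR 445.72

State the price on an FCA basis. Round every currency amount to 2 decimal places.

Not relevant to the conversion: brokerage — on the buyer under both terms; not part of either seller's price.
From CIF to FCA, the seller no longer bears: origin terminal, freight, insurance.
FCA price = 193589.81 − 183.18 − 4503.16 − 625.65 = 188277.82

FCA price: EUR 188277.82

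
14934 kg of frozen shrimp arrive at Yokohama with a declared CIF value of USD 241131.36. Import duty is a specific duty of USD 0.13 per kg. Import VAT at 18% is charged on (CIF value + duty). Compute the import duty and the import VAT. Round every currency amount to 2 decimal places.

Import duty: USD 1941.42; import VAT: USD 43753.10

Import duty = 14934 × 0.13 = 1941.42
VAT base = CIF + duty = 241131.36 + 1941.42 = 243072.78
Import VAT = 243072.78 × 18% = 43753.10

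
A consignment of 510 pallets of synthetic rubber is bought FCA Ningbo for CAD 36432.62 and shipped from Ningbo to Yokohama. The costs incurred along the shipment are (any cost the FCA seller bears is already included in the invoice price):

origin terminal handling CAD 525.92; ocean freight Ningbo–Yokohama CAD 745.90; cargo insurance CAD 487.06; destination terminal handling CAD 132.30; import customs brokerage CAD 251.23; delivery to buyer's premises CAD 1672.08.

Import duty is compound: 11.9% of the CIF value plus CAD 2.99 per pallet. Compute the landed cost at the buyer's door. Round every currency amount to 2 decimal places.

Total landed cost: CAD 46316.80

FCA: the seller delivers export-cleared goods to the carrier; the buyer bears costs from that point.
CIF value = FCA price + origin terminal + freight + insurance = 36432.62 + 525.92 + 745.90 + 487.06 = 38191.50
Ad valorem component: 38191.50 × 11.9% = 4544.79
Specific component: 510 × 2.99 = 1524.90
Import duty = 4544.79 + 1524.90 = 6069.69
Buyer bears: origin terminal 525.92 + freight 745.90 + insurance 487.06 + destination terminal 132.30 + brokerage 251.23 + delivery 1672.08 + duty 6069.69 = 9884.18
Landed cost = invoice 36432.62 + 9884.18 = 46316.80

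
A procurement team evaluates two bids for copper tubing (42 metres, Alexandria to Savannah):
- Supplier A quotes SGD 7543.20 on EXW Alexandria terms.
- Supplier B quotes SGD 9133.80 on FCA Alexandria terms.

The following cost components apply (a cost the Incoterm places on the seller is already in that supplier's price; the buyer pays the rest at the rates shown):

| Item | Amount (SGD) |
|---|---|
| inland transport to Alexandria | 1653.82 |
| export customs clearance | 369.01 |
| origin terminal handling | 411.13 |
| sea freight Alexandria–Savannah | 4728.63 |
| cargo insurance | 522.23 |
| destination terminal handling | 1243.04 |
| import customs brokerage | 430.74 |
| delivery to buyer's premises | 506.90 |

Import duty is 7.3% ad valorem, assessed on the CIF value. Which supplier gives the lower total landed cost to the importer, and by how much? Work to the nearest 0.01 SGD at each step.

Supplier B is cheaper by SGD 463.79

Supplier A (EXW):
CIF value = EXW price + inland to port + export clearance + origin terminal + freight + insurance = 7543.20 + 1653.82 + 369.01 + 411.13 + 4728.63 + 522.23 = 15228.02
Import duty = 15228.02 × 7.3% = 1111.65
Buyer bears (A): 1653.82 + 369.01 + 411.13 + 4728.63 + 522.23 + 1243.04 + 430.74 + 506.90 = 9865.50
Landed cost (A) = invoice 7543.20 + 9865.50 + duty 1111.65 = 18520.35
Supplier B (FCA):
CIF value = FCA price + origin terminal + freight + insurance = 9133.80 + 411.13 + 4728.63 + 522.23 = 14795.79
Import duty = 14795.79 × 7.3% = 1080.09
Buyer bears (B): 411.13 + 4728.63 + 522.23 + 1243.04 + 430.74 + 506.90 = 7842.67
Landed cost (B) = invoice 9133.80 + 7842.67 + duty 1080.09 = 18056.56
Difference = |18520.35 − 18056.56| = 463.79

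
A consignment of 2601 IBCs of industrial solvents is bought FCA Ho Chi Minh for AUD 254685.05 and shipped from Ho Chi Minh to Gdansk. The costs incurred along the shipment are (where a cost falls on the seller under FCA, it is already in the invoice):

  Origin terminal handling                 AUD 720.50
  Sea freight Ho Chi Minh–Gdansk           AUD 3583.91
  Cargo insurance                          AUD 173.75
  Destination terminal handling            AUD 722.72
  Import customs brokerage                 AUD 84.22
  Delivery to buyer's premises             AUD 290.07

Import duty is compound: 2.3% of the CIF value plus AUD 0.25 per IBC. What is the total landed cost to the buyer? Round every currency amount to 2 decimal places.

FCA: the seller delivers export-cleared goods to the carrier; the buyer bears costs from that point.
CIF value = FCA price + origin terminal + freight + insurance = 254685.05 + 720.50 + 3583.91 + 173.75 = 259163.21
Ad valorem component: 259163.21 × 2.3% = 5960.75
Specific component: 2601 × 0.25 = 650.25
Import duty = 5960.75 + 650.25 = 6611.00
Buyer bears: origin terminal 720.50 + freight 3583.91 + insurance 173.75 + destination terminal 722.72 + brokerage 84.22 + delivery 290.07 + duty 6611.00 = 12186.17
Landed cost = invoice 254685.05 + 12186.17 = 266871.22

Total landed cost: AUD 266871.22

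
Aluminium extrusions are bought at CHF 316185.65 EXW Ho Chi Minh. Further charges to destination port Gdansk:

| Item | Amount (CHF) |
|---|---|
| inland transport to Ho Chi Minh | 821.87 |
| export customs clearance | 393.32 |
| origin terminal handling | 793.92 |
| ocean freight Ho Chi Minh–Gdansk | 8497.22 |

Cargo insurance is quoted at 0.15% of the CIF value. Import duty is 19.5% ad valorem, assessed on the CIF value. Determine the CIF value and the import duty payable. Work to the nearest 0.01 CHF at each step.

Let C be the CIF value. C = EXW price + pre-shipment costs + freight + 0.15% × C
C − 0.15% × C = 316185.65 + 821.87 + 393.32 + 793.92 + 8497.22
0.9985 × C = 326691.98
C = 326691.98 / 0.9985 = 327182.75
Insurance premium = 0.15% × 327182.75 = 490.77
Import duty = 327182.75 × 19.5% = 63800.64

CIF value: CHF 327182.75; import duty: CHF 63800.64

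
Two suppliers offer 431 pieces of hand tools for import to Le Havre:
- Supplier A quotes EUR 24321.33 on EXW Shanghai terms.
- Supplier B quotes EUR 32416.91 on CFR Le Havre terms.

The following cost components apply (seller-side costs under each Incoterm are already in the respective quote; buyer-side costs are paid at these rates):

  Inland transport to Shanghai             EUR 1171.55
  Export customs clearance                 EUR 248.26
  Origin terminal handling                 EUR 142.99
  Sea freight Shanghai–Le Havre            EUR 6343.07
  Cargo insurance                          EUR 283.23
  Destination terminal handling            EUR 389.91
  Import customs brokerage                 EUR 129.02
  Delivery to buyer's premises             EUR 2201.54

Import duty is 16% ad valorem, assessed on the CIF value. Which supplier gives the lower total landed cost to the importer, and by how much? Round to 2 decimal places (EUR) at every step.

Supplier A is cheaper by EUR 220.06

Supplier A (EXW):
CIF value = EXW price + inland to port + export clearance + origin terminal + freight + insurance = 24321.33 + 1171.55 + 248.26 + 142.99 + 6343.07 + 283.23 = 32510.43
Import duty = 32510.43 × 16% = 5201.67
Buyer bears (A): 1171.55 + 248.26 + 142.99 + 6343.07 + 283.23 + 389.91 + 129.02 + 2201.54 = 10909.57
Landed cost (A) = invoice 24321.33 + 10909.57 + duty 5201.67 = 40432.57
Supplier B (CFR):
CIF value = CFR price + insurance = 32416.91 + 283.23 = 32700.14
Import duty = 32700.14 × 16% = 5232.02
Buyer bears (B): 283.23 + 389.91 + 129.02 + 2201.54 = 3003.70
Landed cost (B) = invoice 32416.91 + 3003.70 + duty 5232.02 = 40652.63
Difference = |40432.57 − 40652.63| = 220.06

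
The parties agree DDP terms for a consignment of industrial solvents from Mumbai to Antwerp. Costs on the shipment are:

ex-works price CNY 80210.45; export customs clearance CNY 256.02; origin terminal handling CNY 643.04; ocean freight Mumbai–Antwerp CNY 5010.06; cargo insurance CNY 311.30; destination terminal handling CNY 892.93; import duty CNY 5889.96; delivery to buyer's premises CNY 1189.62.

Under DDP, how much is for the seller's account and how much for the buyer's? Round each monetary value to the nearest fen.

DDP: the seller bears all costs including import duty.
Seller's account: goods 80210.45 + export clearance 256.02 + origin terminal 643.04 + freight 5010.06 + insurance 311.30 + destination terminal 892.93 + duty 5889.96 + delivery 1189.62 = 94403.38
Buyer's account: 0.00

Seller: CNY 94403.38; buyer: CNY 0.00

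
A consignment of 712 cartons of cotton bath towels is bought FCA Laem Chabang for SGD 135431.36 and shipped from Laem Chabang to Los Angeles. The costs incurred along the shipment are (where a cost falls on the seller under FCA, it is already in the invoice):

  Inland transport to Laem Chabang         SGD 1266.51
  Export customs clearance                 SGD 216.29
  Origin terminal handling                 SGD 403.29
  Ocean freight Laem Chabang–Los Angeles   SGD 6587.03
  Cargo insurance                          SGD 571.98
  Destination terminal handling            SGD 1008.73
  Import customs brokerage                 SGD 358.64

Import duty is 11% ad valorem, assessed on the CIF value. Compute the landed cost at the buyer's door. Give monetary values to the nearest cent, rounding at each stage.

FCA: the seller delivers export-cleared goods to the carrier; the buyer bears costs from that point.
Already in the invoice (seller's account under FCA): inland to port, export clearance — exclude.
CIF value = FCA price + origin terminal + freight + insurance = 135431.36 + 403.29 + 6587.03 + 571.98 = 142993.66
Import duty = 142993.66 × 11% = 15729.30
Buyer bears: origin terminal 403.29 + freight 6587.03 + insurance 571.98 + destination terminal 1008.73 + brokerage 358.64 + duty 15729.30 = 24658.97
Landed cost = invoice 135431.36 + 24658.97 = 160090.33

Total landed cost: SGD 160090.33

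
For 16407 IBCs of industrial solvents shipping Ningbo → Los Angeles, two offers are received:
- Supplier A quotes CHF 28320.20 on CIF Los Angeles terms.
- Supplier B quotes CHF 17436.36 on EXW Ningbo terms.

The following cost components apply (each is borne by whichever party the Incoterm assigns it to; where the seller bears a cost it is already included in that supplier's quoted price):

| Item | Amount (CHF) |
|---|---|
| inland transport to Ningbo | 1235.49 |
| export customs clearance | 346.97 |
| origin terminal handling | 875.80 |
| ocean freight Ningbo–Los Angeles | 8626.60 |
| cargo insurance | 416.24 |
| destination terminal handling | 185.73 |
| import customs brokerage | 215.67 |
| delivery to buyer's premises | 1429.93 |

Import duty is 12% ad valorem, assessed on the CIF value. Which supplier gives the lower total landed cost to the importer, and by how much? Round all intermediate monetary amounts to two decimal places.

Supplier A is cheaper by CHF 691.34

Supplier A (CIF):
The CIF price already equals the CIF value: 28320.20
Import duty = 28320.20 × 12% = 3398.42
Buyer bears (A): 185.73 + 215.67 + 1429.93 = 1831.33
Landed cost (A) = invoice 28320.20 + 1831.33 + duty 3398.42 = 33549.95
Supplier B (EXW):
CIF value = EXW price + inland to port + export clearance + origin terminal + freight + insurance = 17436.36 + 1235.49 + 346.97 + 875.80 + 8626.60 + 416.24 = 28937.46
Import duty = 28937.46 × 12% = 3472.50
Buyer bears (B): 1235.49 + 346.97 + 875.80 + 8626.60 + 416.24 + 185.73 + 215.67 + 1429.93 = 13332.43
Landed cost (B) = invoice 17436.36 + 13332.43 + duty 3472.50 = 34241.29
Difference = |33549.95 − 34241.29| = 691.34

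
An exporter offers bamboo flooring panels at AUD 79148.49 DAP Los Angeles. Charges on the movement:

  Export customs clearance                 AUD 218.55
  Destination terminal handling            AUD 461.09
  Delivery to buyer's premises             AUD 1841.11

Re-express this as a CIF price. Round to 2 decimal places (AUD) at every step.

CIF price: AUD 76846.29

Not relevant to the conversion: export clearance — on the seller under both DAP and CIF; already in the DAP price and stays in the CIF price.
From DAP to CIF, the seller no longer bears: destination terminal, delivery.
CIF price = 79148.49 − 461.09 − 1841.11 = 76846.29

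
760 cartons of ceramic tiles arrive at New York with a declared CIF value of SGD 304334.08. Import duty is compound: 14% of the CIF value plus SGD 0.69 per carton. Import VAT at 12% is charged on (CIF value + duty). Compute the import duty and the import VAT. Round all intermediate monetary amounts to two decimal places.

Ad valorem component: 304334.08 × 14% = 42606.77
Specific component: 760 × 0.69 = 524.40
Import duty = 42606.77 + 524.40 = 43131.17
VAT base = CIF + duty = 304334.08 + 43131.17 = 347465.25
Import VAT = 347465.25 × 12% = 41695.83

Import duty: SGD 43131.17; import VAT: SGD 41695.83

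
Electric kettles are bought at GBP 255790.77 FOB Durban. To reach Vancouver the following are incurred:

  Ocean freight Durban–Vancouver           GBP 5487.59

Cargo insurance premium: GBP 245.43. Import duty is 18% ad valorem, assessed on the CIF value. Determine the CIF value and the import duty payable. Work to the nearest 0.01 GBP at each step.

CIF = FOB price + freight + insurance
CIF = 255790.77 + 5487.59 + 245.43 = 261523.79
Import duty = 261523.79 × 18% = 47074.28

CIF value: GBP 261523.79; import duty: GBP 47074.28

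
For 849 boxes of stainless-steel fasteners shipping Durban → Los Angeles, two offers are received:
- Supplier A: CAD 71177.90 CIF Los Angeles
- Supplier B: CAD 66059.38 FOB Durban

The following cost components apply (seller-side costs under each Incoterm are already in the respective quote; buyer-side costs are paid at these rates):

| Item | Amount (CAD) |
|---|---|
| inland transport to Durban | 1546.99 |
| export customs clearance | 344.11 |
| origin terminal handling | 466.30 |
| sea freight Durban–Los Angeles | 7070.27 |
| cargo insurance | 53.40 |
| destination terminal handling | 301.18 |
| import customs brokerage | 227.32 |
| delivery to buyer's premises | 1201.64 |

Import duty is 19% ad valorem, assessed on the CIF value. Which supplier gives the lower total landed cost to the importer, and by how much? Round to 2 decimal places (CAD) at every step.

Supplier A is cheaper by CAD 2386.13

Supplier A (CIF):
The CIF price already equals the CIF value: 71177.90
Import duty = 71177.90 × 19% = 13523.80
Buyer bears (A): 301.18 + 227.32 + 1201.64 = 1730.14
Landed cost (A) = invoice 71177.90 + 1730.14 + duty 13523.80 = 86431.84
Supplier B (FOB):
CIF value = FOB price + freight + insurance = 66059.38 + 7070.27 + 53.40 = 73183.05
Import duty = 73183.05 × 19% = 13904.78
Buyer bears (B): 7070.27 + 53.40 + 301.18 + 227.32 + 1201.64 = 8853.81
Landed cost (B) = invoice 66059.38 + 8853.81 + duty 13904.78 = 88817.97
Difference = |86431.84 − 88817.97| = 2386.13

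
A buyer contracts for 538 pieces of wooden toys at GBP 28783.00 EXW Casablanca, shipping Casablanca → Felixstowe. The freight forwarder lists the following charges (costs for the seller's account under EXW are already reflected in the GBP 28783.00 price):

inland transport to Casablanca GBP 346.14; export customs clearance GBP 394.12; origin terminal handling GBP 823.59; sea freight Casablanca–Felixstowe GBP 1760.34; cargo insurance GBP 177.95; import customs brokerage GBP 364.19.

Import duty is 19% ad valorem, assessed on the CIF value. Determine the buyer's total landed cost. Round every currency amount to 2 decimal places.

EXW: the seller makes goods available at their premises; the buyer bears all onward costs.
CIF value = EXW price + inland to port + export clearance + origin terminal + freight + insurance = 28783.00 + 346.14 + 394.12 + 823.59 + 1760.34 + 177.95 = 32285.14
Import duty = 32285.14 × 19% = 6134.18
Buyer bears: inland to port 346.14 + export clearance 394.12 + origin terminal 823.59 + freight 1760.34 + insurance 177.95 + brokerage 364.19 + duty 6134.18 = 10000.51
Landed cost = invoice 28783.00 + 10000.51 = 38783.51

Total landed cost: GBP 38783.51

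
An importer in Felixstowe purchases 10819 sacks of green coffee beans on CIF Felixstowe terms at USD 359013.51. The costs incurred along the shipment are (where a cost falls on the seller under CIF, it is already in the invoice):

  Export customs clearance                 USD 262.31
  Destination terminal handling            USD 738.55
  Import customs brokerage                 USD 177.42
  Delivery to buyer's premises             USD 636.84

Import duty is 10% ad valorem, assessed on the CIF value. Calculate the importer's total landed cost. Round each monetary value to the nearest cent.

Total landed cost: USD 396467.67

CIF: the seller pays costs through ocean freight and marine insurance to the destination port.
Already in the invoice (seller's account under CIF): export clearance — exclude.
The CIF price already equals the CIF value: 359013.51
Import duty = 359013.51 × 10% = 35901.35
Buyer bears: destination terminal 738.55 + brokerage 177.42 + delivery 636.84 + duty 35901.35 = 37454.16
Landed cost = invoice 359013.51 + 37454.16 = 396467.67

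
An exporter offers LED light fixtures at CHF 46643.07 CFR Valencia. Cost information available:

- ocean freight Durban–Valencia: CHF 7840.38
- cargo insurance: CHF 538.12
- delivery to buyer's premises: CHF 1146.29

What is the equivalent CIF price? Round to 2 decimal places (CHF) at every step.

CIF price: CHF 47181.19

Not relevant to the conversion: freight — on the seller under both CFR and CIF; already in the CFR price and stays in the CIF price. delivery — on the buyer under both terms; not part of either seller's price.
From CFR to CIF, the seller additionally bears: insurance.
CIF price = 46643.07 + 538.12 = 47181.19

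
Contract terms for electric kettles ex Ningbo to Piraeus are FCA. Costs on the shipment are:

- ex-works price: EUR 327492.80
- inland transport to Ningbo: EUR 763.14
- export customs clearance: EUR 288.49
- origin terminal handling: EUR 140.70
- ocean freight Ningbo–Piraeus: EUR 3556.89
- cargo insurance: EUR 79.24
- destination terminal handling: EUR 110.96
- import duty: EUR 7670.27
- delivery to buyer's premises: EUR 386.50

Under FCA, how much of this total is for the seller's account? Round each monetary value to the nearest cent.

FCA: the seller delivers export-cleared goods to the carrier; the buyer bears costs from that point.
Seller's account: goods 327492.80 + inland to port 763.14 + export clearance 288.49 = 328544.43
Buyer's account: origin terminal 140.70 + freight 3556.89 + insurance 79.24 + destination terminal 110.96 + duty 7670.27 + delivery 386.50 = 11944.56

Seller's account: EUR 328544.43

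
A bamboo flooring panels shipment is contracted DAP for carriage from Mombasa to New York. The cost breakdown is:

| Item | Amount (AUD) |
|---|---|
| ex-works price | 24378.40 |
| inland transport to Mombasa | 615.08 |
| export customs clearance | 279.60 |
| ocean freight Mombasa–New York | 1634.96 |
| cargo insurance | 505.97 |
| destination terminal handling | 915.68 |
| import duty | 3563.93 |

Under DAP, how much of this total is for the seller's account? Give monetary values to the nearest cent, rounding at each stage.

DAP: the seller bears all costs to the named destination except import duty and clearance.
Seller's account: goods 24378.40 + inland to port 615.08 + export clearance 279.60 + freight 1634.96 + insurance 505.97 + destination terminal 915.68 = 28329.69
Buyer's account: duty 3563.93 = 3563.93

Seller's account: AUD 28329.69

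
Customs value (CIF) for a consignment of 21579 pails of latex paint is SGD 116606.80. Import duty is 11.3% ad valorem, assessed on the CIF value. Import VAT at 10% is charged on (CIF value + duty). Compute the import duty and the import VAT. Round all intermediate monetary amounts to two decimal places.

Import duty = 116606.80 × 11.3% = 13176.57
VAT base = CIF + duty = 116606.80 + 13176.57 = 129783.37
Import VAT = 129783.37 × 10% = 12978.34

Import duty: SGD 13176.57; import VAT: SGD 12978.34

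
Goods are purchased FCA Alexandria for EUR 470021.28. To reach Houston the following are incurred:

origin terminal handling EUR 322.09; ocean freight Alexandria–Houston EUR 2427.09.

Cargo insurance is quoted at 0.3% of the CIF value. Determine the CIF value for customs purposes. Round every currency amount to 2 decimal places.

CIF value: EUR 474193.04

Let C be the CIF value. C = FCA price + pre-shipment costs + freight + 0.3% × C
C − 0.3% × C = 470021.28 + 322.09 + 2427.09
0.997 × C = 472770.46
C = 472770.46 / 0.997 = 474193.04
Insurance premium = 0.3% × 474193.04 = 1422.58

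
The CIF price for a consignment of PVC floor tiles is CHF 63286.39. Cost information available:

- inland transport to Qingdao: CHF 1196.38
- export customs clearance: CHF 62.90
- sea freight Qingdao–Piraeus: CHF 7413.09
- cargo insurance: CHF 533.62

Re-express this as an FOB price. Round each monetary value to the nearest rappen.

Not relevant to the conversion: export clearance, inland to port — on the seller under both CIF and FOB; already in the CIF price and stays in the FOB price.
From CIF to FOB, the seller no longer bears: freight, insurance.
FOB price = 63286.39 − 7413.09 − 533.62 = 55339.68

FOB price: CHF 55339.68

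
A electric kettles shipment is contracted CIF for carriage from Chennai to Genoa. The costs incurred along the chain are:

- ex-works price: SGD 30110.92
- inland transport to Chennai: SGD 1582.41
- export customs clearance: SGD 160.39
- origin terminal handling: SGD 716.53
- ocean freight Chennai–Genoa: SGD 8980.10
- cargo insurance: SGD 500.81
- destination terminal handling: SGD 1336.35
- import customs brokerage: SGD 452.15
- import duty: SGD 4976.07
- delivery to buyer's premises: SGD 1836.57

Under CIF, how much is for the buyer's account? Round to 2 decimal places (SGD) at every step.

CIF: the seller pays costs through ocean freight and marine insurance to the destination port.
Seller's account: goods 30110.92 + inland to port 1582.41 + export clearance 160.39 + origin terminal 716.53 + freight 8980.10 + insurance 500.81 = 42051.16
Buyer's account: destination terminal 1336.35 + brokerage 452.15 + duty 4976.07 + delivery 1836.57 = 8601.14

Buyer's account: SGD 8601.14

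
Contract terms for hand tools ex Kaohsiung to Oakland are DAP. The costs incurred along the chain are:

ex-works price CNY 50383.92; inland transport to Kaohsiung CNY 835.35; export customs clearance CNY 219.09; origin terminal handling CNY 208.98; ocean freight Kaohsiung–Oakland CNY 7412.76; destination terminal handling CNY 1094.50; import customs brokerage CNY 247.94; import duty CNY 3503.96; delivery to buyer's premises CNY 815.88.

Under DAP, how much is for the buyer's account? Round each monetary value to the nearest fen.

DAP: the seller bears all costs to the named destination except import duty and clearance.
Seller's account: goods 50383.92 + inland to port 835.35 + export clearance 219.09 + origin terminal 208.98 + freight 7412.76 + destination terminal 1094.50 + delivery 815.88 = 60970.48
Buyer's account: brokerage 247.94 + duty 3503.96 = 3751.90

Buyer's account: CNY 3751.90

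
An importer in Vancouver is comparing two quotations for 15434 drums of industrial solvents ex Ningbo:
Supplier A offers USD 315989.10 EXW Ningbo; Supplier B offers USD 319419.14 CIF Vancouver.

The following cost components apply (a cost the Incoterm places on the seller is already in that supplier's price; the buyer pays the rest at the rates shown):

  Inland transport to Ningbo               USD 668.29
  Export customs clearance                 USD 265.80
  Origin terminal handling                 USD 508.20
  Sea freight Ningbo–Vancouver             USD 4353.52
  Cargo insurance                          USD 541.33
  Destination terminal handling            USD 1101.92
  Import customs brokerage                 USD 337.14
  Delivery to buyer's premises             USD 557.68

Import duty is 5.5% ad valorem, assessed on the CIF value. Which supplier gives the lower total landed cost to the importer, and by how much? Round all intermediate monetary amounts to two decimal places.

Supplier A (EXW):
CIF value = EXW price + inland to port + export clearance + origin terminal + freight + insurance = 315989.10 + 668.29 + 265.80 + 508.20 + 4353.52 + 541.33 = 322326.24
Import duty = 322326.24 × 5.5% = 17727.94
Buyer bears (A): 668.29 + 265.80 + 508.20 + 4353.52 + 541.33 + 1101.92 + 337.14 + 557.68 = 8333.88
Landed cost (A) = invoice 315989.10 + 8333.88 + duty 17727.94 = 342050.92
Supplier B (CIF):
The CIF price already equals the CIF value: 319419.14
Import duty = 319419.14 × 5.5% = 17568.05
Buyer bears (B): 1101.92 + 337.14 + 557.68 = 1996.74
Landed cost (B) = invoice 319419.14 + 1996.74 + duty 17568.05 = 338983.93
Difference = |342050.92 − 338983.93| = 3066.99

Supplier B is cheaper by USD 3066.99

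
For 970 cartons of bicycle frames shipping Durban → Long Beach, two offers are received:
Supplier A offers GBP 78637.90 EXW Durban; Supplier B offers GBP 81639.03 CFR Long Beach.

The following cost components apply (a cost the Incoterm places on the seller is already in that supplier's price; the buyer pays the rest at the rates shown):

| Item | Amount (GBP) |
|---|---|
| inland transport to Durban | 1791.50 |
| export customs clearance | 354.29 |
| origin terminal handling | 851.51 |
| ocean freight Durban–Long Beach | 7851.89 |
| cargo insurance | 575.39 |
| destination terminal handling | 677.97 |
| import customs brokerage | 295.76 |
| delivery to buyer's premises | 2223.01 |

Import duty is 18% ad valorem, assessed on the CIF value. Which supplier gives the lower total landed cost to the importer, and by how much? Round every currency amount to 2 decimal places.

Supplier B is cheaper by GBP 9260.71

Supplier A (EXW):
CIF value = EXW price + inland to port + export clearance + origin terminal + freight + insurance = 78637.90 + 1791.50 + 354.29 + 851.51 + 7851.89 + 575.39 = 90062.48
Import duty = 90062.48 × 18% = 16211.25
Buyer bears (A): 1791.50 + 354.29 + 851.51 + 7851.89 + 575.39 + 677.97 + 295.76 + 2223.01 = 14621.32
Landed cost (A) = invoice 78637.90 + 14621.32 + duty 16211.25 = 109470.47
Supplier B (CFR):
CIF value = CFR price + insurance = 81639.03 + 575.39 = 82214.42
Import duty = 82214.42 × 18% = 14798.60
Buyer bears (B): 575.39 + 677.97 + 295.76 + 2223.01 = 3772.13
Landed cost (B) = invoice 81639.03 + 3772.13 + duty 14798.60 = 100209.76
Difference = |109470.47 − 100209.76| = 9260.71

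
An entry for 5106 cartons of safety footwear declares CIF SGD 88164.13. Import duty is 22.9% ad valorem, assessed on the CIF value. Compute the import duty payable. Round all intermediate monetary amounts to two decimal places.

Import duty = 88164.13 × 22.9% = 20189.59

Import duty: SGD 20189.59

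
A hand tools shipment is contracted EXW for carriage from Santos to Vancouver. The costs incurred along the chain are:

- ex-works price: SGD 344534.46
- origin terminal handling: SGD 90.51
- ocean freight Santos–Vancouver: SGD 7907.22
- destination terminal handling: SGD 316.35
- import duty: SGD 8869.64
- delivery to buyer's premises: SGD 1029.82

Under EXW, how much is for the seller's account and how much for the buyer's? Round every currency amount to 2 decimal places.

EXW: the seller makes goods available at their premises; the buyer bears all onward costs.
Seller's account: goods 344534.46 = 344534.46
Buyer's account: origin terminal 90.51 + freight 7907.22 + destination terminal 316.35 + duty 8869.64 + delivery 1029.82 = 18213.54

Seller: SGD 344534.46; buyer: SGD 18213.54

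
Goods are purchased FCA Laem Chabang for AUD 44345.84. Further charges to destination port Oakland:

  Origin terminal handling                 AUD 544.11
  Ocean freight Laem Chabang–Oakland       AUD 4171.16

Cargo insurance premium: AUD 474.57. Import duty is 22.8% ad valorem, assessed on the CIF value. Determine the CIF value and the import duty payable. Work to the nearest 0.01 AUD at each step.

CIF value: AUD 49535.68; import duty: AUD 11294.14

CIF = FCA price + pre-shipment costs + freight + insurance
CIF = 44345.84 + 544.11 + 4171.16 + 474.57 = 49535.68
Import duty = 49535.68 × 22.8% = 11294.14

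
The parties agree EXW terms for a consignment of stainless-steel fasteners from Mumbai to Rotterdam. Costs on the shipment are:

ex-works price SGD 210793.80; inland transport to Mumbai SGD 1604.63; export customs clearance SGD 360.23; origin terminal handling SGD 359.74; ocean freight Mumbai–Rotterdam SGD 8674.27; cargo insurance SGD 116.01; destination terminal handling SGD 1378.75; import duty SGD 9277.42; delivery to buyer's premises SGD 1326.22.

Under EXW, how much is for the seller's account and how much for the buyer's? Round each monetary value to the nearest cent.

EXW: the seller makes goods available at their premises; the buyer bears all onward costs.
Seller's account: goods 210793.80 = 210793.80
Buyer's account: inland to port 1604.63 + export clearance 360.23 + origin terminal 359.74 + freight 8674.27 + insurance 116.01 + destination terminal 1378.75 + duty 9277.42 + delivery 1326.22 = 23097.27

Seller: SGD 210793.80; buyer: SGD 23097.27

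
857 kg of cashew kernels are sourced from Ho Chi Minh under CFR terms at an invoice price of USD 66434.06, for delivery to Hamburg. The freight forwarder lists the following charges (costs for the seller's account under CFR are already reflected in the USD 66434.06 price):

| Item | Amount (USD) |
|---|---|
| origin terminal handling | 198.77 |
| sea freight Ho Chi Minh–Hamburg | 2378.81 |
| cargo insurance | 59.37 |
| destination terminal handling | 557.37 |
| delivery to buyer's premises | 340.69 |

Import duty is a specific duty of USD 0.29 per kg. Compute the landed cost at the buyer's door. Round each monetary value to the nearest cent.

CFR: the seller pays costs through ocean freight to the destination port, but not insurance.
Already in the invoice (seller's account under CFR): origin terminal, freight — exclude.
CIF value = CFR price + insurance = 66434.06 + 59.37 = 66493.43
Import duty = 857 × 0.29 = 248.53
Buyer bears: insurance 59.37 + destination terminal 557.37 + delivery 340.69 + duty 248.53 = 1205.96
Landed cost = invoice 66434.06 + 1205.96 = 67640.02

Total landed cost: USD 67640.02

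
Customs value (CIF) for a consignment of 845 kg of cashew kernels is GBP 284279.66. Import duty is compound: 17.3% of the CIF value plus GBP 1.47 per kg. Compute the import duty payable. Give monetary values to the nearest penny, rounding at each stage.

Import duty: GBP 50422.53

Ad valorem component: 284279.66 × 17.3% = 49180.38
Specific component: 845 × 1.47 = 1242.15
Import duty = 49180.38 + 1242.15 = 50422.53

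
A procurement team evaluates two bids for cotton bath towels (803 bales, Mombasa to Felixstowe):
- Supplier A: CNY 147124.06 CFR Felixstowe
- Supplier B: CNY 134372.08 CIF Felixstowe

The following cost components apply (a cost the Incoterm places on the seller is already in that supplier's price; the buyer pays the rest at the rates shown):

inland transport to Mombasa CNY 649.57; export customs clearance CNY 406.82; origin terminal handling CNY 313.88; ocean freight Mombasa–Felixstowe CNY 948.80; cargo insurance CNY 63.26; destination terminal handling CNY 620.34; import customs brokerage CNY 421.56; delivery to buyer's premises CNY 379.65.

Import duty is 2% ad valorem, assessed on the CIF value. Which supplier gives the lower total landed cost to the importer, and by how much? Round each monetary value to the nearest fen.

Supplier A (CFR):
CIF value = CFR price + insurance = 147124.06 + 63.26 = 147187.32
Import duty = 147187.32 × 2% = 2943.75
Buyer bears (A): 63.26 + 620.34 + 421.56 + 379.65 = 1484.81
Landed cost (A) = invoice 147124.06 + 1484.81 + duty 2943.75 = 151552.62
Supplier B (CIF):
The CIF price already equals the CIF value: 134372.08
Import duty = 134372.08 × 2% = 2687.44
Buyer bears (B): 620.34 + 421.56 + 379.65 = 1421.55
Landed cost (B) = invoice 134372.08 + 1421.55 + duty 2687.44 = 138481.07
Difference = |151552.62 − 138481.07| = 13071.55

Supplier B is cheaper by CNY 13071.55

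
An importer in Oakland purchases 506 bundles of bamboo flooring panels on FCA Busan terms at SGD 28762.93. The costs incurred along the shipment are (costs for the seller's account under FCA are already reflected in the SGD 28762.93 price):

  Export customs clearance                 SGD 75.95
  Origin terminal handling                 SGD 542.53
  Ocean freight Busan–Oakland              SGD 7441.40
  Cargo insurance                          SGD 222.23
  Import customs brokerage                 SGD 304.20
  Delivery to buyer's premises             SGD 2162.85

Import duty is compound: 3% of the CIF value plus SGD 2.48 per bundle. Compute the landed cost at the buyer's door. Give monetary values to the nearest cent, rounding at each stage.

FCA: the seller delivers export-cleared goods to the carrier; the buyer bears costs from that point.
Already in the invoice (seller's account under FCA): export clearance — exclude.
CIF value = FCA price + origin terminal + freight + insurance = 28762.93 + 542.53 + 7441.40 + 222.23 = 36969.09
Ad valorem component: 36969.09 × 3% = 1109.07
Specific component: 506 × 2.48 = 1254.88
Import duty = 1109.07 + 1254.88 = 2363.95
Buyer bears: origin terminal 542.53 + freight 7441.40 + insurance 222.23 + brokerage 304.20 + delivery 2162.85 + duty 2363.95 = 13037.16
Landed cost = invoice 28762.93 + 13037.16 = 41800.09

Total landed cost: SGD 41800.09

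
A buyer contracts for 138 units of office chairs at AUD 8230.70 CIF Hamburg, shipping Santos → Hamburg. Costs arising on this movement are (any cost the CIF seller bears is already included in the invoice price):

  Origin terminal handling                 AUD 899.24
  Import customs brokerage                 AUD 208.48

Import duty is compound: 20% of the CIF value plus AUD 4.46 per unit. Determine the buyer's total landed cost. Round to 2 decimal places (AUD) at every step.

Total landed cost: AUD 10700.80

CIF: the seller pays costs through ocean freight and marine insurance to the destination port.
Already in the invoice (seller's account under CIF): origin terminal — exclude.
The CIF price already equals the CIF value: 8230.70
Ad valorem component: 8230.70 × 20% = 1646.14
Specific component: 138 × 4.46 = 615.48
Import duty = 1646.14 + 615.48 = 2261.62
Buyer bears: brokerage 208.48 + duty 2261.62 = 2470.10
Landed cost = invoice 8230.70 + 2470.10 = 10700.80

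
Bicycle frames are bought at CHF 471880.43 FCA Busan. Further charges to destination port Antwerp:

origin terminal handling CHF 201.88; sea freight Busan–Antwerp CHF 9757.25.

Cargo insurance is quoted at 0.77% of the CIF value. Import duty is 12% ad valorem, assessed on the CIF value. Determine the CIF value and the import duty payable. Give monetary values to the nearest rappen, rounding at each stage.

Let C be the CIF value. C = FCA price + pre-shipment costs + freight + 0.77% × C
C − 0.77% × C = 471880.43 + 201.88 + 9757.25
0.9923 × C = 481839.56
C = 481839.56 / 0.9923 = 485578.51
Insurance premium = 0.77% × 485578.51 = 3738.95
Import duty = 485578.51 × 12% = 58269.42

CIF value: CHF 485578.51; import duty: CHF 58269.42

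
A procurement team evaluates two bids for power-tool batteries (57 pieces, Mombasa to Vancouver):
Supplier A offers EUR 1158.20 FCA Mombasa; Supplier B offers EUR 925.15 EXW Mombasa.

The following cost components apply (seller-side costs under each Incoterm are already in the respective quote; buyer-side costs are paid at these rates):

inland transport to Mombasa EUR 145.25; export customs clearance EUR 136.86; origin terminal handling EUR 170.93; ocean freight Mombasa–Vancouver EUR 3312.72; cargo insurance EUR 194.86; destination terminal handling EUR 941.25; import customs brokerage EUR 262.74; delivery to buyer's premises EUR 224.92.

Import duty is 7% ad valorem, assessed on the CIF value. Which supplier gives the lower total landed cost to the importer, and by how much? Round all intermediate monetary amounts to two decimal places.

Supplier A (FCA):
CIF value = FCA price + origin terminal + freight + insurance = 1158.20 + 170.93 + 3312.72 + 194.86 = 4836.71
Import duty = 4836.71 × 7% = 338.57
Buyer bears (A): 170.93 + 3312.72 + 194.86 + 941.25 + 262.74 + 224.92 = 5107.42
Landed cost (A) = invoice 1158.20 + 5107.42 + duty 338.57 = 6604.19
Supplier B (EXW):
CIF value = EXW price + inland to port + export clearance + origin terminal + freight + insurance = 925.15 + 145.25 + 136.86 + 170.93 + 3312.72 + 194.86 = 4885.77
Import duty = 4885.77 × 7% = 342.00
Buyer bears (B): 145.25 + 136.86 + 170.93 + 3312.72 + 194.86 + 941.25 + 262.74 + 224.92 = 5389.53
Landed cost (B) = invoice 925.15 + 5389.53 + duty 342.00 = 6656.68
Difference = |6604.19 − 6656.68| = 52.49

Supplier A is cheaper by EUR 52.49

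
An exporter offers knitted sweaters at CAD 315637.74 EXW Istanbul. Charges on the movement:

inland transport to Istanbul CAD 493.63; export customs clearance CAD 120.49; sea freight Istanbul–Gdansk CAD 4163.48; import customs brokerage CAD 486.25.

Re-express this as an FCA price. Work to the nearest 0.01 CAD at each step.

Not relevant to the conversion: brokerage, freight — on the buyer under both terms; not part of either seller's price.
From EXW to FCA, the seller additionally bears: inland to port, export clearance.
FCA price = 315637.74 + 493.63 + 120.49 = 316251.86

FCA price: CAD 316251.86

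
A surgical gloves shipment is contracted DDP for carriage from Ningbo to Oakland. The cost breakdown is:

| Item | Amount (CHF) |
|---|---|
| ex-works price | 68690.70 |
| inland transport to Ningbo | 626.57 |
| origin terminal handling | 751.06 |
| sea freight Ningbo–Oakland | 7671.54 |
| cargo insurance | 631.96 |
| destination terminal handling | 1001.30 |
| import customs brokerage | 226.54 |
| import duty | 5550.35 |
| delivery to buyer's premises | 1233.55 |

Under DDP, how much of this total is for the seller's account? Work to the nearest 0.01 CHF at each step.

DDP: the seller bears all costs including import duty.
Seller's account: goods 68690.70 + inland to port 626.57 + origin terminal 751.06 + freight 7671.54 + insurance 631.96 + destination terminal 1001.30 + brokerage 226.54 + duty 5550.35 + delivery 1233.55 = 86383.57
Buyer's account: 0.00

Seller's account: CHF 86383.57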